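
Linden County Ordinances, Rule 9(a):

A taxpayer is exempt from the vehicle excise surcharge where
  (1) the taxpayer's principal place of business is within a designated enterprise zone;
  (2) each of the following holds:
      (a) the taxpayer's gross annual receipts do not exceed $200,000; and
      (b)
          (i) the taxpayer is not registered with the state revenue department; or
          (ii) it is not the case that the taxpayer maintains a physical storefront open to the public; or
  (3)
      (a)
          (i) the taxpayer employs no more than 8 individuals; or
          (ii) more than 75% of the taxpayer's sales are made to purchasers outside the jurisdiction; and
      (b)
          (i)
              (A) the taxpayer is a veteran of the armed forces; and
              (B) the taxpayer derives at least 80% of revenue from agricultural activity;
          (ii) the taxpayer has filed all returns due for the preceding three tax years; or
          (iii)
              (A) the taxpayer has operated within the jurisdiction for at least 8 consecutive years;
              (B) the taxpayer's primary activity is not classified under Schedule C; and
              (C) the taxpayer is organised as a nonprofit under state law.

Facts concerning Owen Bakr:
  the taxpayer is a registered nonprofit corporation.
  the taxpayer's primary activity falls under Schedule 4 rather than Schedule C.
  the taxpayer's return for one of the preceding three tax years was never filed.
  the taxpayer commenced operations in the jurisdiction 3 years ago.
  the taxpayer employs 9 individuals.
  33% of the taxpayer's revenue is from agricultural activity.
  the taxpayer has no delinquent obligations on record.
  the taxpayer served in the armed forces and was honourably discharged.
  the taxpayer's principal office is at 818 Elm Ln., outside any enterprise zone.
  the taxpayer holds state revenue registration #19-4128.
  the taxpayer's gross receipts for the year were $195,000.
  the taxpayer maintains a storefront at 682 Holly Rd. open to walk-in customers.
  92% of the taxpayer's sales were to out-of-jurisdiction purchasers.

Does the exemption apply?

(1) in enterprise zone — not met.
(a) receipts ≤ $200,000 — satisfied.
(i) not (state-registered) — not satisfied.
(ii) not (has storefront) — not met.
(b): F OR F → false.
(2) = T AND F = false.
(i) ≤ 8 employees — not met.
(ii) >75% out-of-jur. sales — holds.
So (a) is satisfied (F OR T).
(A) veteran — satisfied.
(B) ≥80% agricultural — fails.
So (i) is not satisfied (T AND F).
(ii) returns current — fails.
(A) ≥ 8 yrs in jurisdiction — not satisfied.
(B) not (Schedule C activity) — holds.
(C) nonprofit — met.
(iii): F AND T AND T → false.
(b) = F OR F OR F = false.
(3): T AND F → false.
Overall: F OR F OR F → false.

No — not exempt.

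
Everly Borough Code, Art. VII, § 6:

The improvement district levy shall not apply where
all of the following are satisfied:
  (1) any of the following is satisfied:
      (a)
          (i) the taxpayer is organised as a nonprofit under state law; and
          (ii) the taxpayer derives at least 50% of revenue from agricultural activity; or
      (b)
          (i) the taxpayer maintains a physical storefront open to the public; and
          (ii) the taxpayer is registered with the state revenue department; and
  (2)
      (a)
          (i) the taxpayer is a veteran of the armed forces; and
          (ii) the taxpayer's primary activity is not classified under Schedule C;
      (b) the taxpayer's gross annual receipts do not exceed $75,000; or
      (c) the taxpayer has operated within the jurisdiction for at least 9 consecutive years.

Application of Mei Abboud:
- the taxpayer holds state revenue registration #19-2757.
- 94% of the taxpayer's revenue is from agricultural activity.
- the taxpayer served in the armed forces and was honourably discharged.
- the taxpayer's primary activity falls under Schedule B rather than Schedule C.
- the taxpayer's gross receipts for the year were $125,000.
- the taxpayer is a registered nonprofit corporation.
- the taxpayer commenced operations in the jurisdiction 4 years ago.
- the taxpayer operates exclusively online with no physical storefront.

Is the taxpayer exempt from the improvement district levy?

Yes — exempt.

(i) nonprofit — satisfied.
(ii) ≥50% agricultural — satisfied.
So (a) is satisfied (T AND T).
(i) has storefront — fails.
(ii) state-registered — holds.
(b) = F AND T = false.
So (1) is satisfied (T OR F).
(i) veteran — satisfied.
(ii) not (Schedule C activity) — satisfied.
(a) = T AND T = true.
(b) receipts ≤ $75,000 — not satisfied.
(c) ≥ 9 yrs in jurisdiction — not satisfied.
So (2) is satisfied (T OR F OR F).
Overall = T AND T = true.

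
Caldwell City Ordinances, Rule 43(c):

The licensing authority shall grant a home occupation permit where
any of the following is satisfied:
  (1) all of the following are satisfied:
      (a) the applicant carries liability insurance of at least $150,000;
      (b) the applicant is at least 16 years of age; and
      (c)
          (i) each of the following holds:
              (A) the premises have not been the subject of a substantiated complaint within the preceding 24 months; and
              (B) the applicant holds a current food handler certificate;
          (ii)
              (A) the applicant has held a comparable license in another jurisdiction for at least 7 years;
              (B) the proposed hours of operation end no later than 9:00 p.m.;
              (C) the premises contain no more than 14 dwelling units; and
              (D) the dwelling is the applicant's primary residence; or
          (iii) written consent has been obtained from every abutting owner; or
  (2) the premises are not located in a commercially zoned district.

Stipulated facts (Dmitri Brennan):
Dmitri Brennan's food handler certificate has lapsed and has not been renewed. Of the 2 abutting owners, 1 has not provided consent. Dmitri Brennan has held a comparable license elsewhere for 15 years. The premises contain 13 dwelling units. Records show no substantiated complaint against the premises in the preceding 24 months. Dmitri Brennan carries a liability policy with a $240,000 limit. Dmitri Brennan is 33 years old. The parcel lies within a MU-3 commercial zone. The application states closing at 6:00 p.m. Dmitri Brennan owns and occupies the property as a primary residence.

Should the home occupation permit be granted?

Yes — granted.

(a) insurance ≥ $150,000 — satisfied.
(b) age ≥ 16 — holds.
(A) no complaint in 24 mo. — met.
(B) food handler cert. — fails.
So (i) is not satisfied (T AND F).
(A) prior license ≥ 7 yr — holds.
(B) closes by 9 p.m. — holds.
(C) ≤ 14 units — holds.
(D) primary residence — holds.
(ii): T AND T AND T AND T → true.
(iii) all abutters consent — not satisfied.
(c) = F OR T OR F = true.
(1): T AND T AND T → true.
(2) not (commercially zoned) — not satisfied.
So Overall is satisfied (T OR F).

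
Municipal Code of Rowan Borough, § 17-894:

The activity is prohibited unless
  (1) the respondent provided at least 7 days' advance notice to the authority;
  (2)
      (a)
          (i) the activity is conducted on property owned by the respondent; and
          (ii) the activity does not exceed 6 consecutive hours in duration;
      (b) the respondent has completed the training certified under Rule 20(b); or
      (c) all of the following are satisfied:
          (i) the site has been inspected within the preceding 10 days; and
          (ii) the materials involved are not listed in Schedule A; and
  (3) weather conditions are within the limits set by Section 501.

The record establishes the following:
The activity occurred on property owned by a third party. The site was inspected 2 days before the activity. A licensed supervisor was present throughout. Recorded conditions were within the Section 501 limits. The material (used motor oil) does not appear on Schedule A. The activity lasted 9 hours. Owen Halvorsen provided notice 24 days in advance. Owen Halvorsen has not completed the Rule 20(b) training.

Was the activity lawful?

Yes — lawful.

(1) ≥7 days' notice — satisfied.
(i) own property — fails.
(ii) ≤ 6 hrs duration — not satisfied.
(a) = F AND F = false.
(b) training certified — not satisfied.
(i) site inspected — holds.
(ii) not (Schedule A material) — satisfied.
(c) = T AND T = true.
(2) = F OR F OR T = true.
(3) weather ok — holds.
Overall: T AND T AND T → true.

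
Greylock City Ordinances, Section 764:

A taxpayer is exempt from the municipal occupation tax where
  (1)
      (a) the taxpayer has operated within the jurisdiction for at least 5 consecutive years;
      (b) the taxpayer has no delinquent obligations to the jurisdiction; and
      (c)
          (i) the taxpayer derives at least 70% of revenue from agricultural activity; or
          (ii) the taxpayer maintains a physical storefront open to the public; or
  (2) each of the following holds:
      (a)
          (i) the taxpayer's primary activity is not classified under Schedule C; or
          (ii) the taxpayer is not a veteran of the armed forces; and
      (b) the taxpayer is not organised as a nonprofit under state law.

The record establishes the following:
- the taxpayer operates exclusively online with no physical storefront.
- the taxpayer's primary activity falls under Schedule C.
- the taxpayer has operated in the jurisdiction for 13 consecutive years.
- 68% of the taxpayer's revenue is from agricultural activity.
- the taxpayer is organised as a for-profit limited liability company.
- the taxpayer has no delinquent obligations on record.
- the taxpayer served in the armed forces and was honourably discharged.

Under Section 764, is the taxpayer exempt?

No — not exempt.

(a) ≥ 5 yrs in jurisdiction — satisfied.
(b) no delinquency — met.
(i) ≥70% agricultural — not satisfied.
(ii) has storefront — fails.
(c): F OR F → false.
(1) = T AND T AND F = false.
(i) not (Schedule C activity) — not met.
(ii) not (veteran) — not met.
(a) = F OR F = false.
(b) not (nonprofit) — holds.
So (2) is not satisfied (F AND T).
Overall: F OR F → false.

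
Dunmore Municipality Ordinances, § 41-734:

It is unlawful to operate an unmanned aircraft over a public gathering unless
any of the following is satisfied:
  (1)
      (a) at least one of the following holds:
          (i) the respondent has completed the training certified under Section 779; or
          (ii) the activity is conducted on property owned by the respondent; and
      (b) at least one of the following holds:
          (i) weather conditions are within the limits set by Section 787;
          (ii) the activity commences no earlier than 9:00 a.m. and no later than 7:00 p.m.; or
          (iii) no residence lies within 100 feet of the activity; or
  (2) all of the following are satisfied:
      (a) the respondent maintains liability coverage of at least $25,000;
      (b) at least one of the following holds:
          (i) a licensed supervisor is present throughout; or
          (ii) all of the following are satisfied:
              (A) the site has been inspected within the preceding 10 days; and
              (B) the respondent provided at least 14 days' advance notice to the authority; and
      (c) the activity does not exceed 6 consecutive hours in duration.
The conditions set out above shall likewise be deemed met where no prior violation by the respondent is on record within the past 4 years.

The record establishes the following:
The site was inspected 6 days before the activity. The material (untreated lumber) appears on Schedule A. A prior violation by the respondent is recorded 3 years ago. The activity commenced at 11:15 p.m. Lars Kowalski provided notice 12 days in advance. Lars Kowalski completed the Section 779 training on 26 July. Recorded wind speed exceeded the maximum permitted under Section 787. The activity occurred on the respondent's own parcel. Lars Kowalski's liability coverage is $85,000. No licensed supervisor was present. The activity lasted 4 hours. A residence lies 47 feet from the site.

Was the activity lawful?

No — unlawful.

(i) training certified — met.
(ii) own property — satisfied.
(a): T OR T → true.
(i) weather ok — not satisfied.
(ii) start within hours — not satisfied.
(iii) no residence in 100 ft — not satisfied.
(b) = F OR F OR F = false.
(1): T AND F → false.
(a) coverage ≥ $25,000 — holds.
(i) supervisor present — not met.
(A) site inspected — met.
(B) ≥14 days' notice — not met.
So (ii) is not satisfied (T AND F).
(b): F OR F → false.
(c) ≤ 6 hrs duration — holds.
(2) = T AND F AND T = false.
So Overall is not satisfied (F OR F).
Exception (no prior violation) — not satisfied.
Result: main false OR exception false → false.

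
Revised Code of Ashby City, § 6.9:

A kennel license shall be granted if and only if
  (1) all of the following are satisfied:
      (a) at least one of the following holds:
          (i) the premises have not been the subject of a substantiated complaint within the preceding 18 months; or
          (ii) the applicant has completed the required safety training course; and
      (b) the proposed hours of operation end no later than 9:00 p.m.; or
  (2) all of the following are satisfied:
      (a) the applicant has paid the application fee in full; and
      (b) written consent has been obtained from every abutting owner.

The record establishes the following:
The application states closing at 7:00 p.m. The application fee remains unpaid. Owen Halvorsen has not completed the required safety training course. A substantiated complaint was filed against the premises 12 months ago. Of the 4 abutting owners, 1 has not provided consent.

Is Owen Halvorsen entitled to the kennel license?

(i) no complaint in 18 mo. — fails.
(ii) safety training — fails.
So (a) is not satisfied (F OR F).
(b) closes by 9 p.m. — holds.
So (1) is not satisfied (F AND T).
(a) fee paid — fails.
(b) all abutters consent — not met.
So (2) is not satisfied (F AND F).
Overall = F OR F = false.

No — denied.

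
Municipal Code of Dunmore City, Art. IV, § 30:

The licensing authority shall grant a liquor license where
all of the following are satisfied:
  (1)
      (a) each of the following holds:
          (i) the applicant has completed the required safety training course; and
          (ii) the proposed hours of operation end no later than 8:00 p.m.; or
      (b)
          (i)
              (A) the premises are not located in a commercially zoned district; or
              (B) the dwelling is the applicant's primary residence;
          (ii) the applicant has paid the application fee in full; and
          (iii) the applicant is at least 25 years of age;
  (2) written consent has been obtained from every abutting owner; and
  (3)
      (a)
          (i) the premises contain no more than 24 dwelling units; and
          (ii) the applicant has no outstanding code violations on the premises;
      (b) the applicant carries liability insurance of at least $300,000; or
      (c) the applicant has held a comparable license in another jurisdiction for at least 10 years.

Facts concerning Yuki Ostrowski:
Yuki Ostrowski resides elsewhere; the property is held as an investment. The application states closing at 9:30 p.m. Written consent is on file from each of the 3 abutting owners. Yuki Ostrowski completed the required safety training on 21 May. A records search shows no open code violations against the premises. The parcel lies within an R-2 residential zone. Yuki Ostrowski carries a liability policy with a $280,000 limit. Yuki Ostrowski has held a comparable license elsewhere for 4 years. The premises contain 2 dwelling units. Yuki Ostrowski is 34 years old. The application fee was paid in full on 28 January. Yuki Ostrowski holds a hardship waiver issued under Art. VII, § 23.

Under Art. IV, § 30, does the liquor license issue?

Yes — granted.

(i) safety training — holds.
(ii) closes by 8 p.m. — not satisfied.
So (a) is not satisfied (T AND F).
(A) not (commercially zoned) — satisfied.
(B) primary residence — fails.
(i): T OR F → true.
(ii) fee paid — satisfied.
(iii) age ≥ 25 — holds.
(b) = T AND T AND T = true.
(1): F OR T → true.
(2) all abutters consent — satisfied.
(i) ≤ 24 units — satisfied.
(ii) no code violations — holds.
So (a) is satisfied (T AND T).
(b) insurance ≥ $300,000 — not satisfied.
(c) prior license ≥ 10 yr — fails.
So (3) is satisfied (T OR F OR F).
Overall = T AND T AND T = true.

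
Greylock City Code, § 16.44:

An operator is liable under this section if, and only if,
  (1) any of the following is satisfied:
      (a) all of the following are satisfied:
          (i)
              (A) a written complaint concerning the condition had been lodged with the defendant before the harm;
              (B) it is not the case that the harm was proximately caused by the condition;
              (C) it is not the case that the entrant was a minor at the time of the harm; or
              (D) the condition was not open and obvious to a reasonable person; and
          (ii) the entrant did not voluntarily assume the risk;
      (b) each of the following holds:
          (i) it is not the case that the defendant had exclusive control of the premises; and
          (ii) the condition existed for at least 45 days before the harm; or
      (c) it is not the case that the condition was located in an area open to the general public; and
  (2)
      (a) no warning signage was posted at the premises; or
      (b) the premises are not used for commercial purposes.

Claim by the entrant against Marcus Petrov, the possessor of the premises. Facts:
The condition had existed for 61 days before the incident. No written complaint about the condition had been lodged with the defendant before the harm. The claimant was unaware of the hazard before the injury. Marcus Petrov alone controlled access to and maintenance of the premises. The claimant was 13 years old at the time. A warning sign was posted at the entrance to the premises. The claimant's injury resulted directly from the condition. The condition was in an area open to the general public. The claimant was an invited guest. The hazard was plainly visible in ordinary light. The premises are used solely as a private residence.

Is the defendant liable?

(A) complaint lodged — not met.
(B) not (proximate cause) — not satisfied.
(C) not (entrant a minor) — not met.
(D) not open/obvious — fails.
(i): F OR F OR F OR F → false.
(ii) no assumed risk — met.
So (a) is not satisfied (F AND T).
(i) not (exclusive control) — not satisfied.
(ii) condition ≥45 days old — holds.
So (b) is not satisfied (F AND T).
(c) not (public area) — not met.
(1) = F OR F OR F = false.
(a) no signage posted — not satisfied.
(b) not (commercial use) — met.
(2) = F OR T = true.
So Overall is not satisfied (F AND T).

No — not liable.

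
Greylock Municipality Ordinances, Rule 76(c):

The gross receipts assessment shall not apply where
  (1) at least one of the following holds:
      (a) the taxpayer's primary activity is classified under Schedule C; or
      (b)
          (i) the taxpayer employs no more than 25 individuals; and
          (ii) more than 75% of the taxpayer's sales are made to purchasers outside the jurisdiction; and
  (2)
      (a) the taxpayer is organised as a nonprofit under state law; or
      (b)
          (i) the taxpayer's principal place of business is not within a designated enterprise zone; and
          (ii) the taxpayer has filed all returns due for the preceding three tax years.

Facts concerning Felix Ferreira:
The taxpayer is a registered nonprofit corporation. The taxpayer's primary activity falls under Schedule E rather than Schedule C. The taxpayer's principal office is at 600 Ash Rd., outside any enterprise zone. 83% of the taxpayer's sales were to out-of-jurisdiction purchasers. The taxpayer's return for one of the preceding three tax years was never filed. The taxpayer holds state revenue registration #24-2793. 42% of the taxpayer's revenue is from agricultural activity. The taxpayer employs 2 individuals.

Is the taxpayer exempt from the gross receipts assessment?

Yes — exempt.

(a) Schedule C activity — not met.
(i) ≤ 25 employees — met.
(ii) >75% out-of-jur. sales — met.
(b) = T AND T = true.
(1): F OR T → true.
(a) nonprofit — satisfied.
(i) not (in enterprise zone) — holds.
(ii) returns current — not met.
(b) = T AND F = false.
So (2) is satisfied (T OR F).
So Overall is satisfied (T AND T).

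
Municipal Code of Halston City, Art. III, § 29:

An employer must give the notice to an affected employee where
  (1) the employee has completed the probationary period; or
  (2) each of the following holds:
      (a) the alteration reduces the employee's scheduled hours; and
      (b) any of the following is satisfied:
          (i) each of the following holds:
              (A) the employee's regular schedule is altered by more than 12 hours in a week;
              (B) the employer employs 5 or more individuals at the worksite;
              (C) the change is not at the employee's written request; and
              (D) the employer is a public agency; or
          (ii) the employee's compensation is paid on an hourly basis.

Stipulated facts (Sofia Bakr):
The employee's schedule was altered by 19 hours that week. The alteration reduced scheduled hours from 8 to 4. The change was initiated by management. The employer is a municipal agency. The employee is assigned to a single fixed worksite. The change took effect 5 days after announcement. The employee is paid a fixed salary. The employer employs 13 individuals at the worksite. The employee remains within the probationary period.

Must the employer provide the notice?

Yes — required.

(1) past probation — not satisfied.
(a) hours reduced — met.
(A) schedule shift > 12h — satisfied.
(B) ≥ 5 at site — holds.
(C) not employee-requested — satisfied.
(D) public agency — holds.
(i): T AND T AND T AND T → true.
(ii) hourly-paid — not satisfied.
(b): T OR F → true.
(2) = T AND T = true.
So Overall is satisfied (F OR T).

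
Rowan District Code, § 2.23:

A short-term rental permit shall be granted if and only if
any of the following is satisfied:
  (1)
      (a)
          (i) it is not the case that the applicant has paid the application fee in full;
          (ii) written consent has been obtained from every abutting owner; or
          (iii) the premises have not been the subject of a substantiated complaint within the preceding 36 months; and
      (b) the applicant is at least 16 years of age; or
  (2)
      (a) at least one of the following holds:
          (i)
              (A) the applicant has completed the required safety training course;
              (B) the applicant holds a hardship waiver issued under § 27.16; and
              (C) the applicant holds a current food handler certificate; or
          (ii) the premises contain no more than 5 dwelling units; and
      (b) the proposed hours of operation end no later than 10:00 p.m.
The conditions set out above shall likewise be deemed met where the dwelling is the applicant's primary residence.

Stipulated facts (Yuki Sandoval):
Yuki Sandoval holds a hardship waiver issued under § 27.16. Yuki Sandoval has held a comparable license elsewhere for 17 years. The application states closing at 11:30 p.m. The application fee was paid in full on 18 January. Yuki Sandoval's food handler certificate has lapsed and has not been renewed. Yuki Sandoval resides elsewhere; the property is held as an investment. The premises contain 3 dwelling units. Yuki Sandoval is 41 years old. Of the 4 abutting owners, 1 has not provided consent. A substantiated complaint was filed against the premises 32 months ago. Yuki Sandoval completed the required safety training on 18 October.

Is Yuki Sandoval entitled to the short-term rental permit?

No — denied.

(i) not (fee paid) — fails.
(ii) all abutters consent — not met.
(iii) no complaint in 36 mo. — not met.
(a): F OR F OR F → false.
(b) age ≥ 16 — met.
(1) = F AND T = false.
(A) safety training — satisfied.
(B) hardship waiver — satisfied.
(C) food handler cert. — fails.
(i) = T AND T AND F = false.
(ii) ≤ 5 units — met.
(a) = F OR T = true.
(b) closes by 10 p.m. — not satisfied.
(2): T AND F → false.
So Overall is not satisfied (F OR F).
Exception (primary residence) — not satisfied.
Result: main false OR exception false → false.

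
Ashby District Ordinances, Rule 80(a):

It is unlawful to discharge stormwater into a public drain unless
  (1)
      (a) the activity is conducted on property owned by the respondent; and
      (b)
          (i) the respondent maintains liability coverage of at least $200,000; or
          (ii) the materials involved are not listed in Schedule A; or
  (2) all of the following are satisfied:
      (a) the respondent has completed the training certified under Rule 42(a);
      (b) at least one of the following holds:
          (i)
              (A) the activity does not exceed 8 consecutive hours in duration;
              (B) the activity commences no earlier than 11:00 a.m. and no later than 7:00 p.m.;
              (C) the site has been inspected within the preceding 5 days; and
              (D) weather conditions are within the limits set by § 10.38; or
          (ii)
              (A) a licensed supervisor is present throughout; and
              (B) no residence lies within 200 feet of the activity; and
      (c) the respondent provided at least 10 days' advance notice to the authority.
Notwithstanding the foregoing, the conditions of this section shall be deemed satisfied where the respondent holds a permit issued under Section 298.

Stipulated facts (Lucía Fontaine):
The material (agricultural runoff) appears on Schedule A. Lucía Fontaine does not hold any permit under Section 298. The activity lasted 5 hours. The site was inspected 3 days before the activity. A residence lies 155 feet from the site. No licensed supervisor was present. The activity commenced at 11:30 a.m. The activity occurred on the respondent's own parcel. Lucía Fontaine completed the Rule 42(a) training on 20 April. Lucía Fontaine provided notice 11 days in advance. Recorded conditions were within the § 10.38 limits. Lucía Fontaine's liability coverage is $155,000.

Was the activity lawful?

Yes — lawful.

(a) own property — met.
(i) coverage ≥ $200,000 — fails.
(ii) not (Schedule A material) — not met.
So (b) is not satisfied (F OR F).
(1): T AND F → false.
(a) training certified — satisfied.
(A) ≤ 8 hrs duration — met.
(B) start within hours — met.
(C) site inspected — satisfied.
(D) weather ok — holds.
(i) = T AND T AND T AND T = true.
(A) supervisor present — not met.
(B) no residence in 200 ft — not satisfied.
So (ii) is not satisfied (F AND F).
(b): T OR F → true.
(c) ≥10 days' notice — met.
So (2) is satisfied (T AND T AND T).
Overall: F OR T → true.
Exception (holds permit) — not satisfied.
Result: main true OR exception false → true.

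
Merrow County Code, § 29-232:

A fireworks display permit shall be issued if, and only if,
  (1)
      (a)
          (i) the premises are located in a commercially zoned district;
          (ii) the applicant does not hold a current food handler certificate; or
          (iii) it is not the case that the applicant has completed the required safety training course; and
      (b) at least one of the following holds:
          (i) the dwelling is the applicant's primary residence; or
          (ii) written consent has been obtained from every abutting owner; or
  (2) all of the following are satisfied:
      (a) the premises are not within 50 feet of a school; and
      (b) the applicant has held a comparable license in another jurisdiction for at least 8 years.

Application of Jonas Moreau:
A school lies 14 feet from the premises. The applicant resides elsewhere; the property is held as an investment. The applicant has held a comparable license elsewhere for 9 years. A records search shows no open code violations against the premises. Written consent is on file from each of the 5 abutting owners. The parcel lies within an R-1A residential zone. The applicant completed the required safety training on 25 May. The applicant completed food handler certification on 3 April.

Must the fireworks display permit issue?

(i) commercially zoned — fails.
(ii) not (food handler cert.) — fails.
(iii) not (safety training) — fails.
(a) = F OR F OR F = false.
(i) primary residence — not met.
(ii) all abutters consent — satisfied.
So (b) is satisfied (F OR T).
(1): F AND T → false.
(a) ≥50 ft from school — not met.
(b) prior license ≥ 8 yr — satisfied.
So (2) is not satisfied (F AND T).
Overall: F OR F → false.

No — denied.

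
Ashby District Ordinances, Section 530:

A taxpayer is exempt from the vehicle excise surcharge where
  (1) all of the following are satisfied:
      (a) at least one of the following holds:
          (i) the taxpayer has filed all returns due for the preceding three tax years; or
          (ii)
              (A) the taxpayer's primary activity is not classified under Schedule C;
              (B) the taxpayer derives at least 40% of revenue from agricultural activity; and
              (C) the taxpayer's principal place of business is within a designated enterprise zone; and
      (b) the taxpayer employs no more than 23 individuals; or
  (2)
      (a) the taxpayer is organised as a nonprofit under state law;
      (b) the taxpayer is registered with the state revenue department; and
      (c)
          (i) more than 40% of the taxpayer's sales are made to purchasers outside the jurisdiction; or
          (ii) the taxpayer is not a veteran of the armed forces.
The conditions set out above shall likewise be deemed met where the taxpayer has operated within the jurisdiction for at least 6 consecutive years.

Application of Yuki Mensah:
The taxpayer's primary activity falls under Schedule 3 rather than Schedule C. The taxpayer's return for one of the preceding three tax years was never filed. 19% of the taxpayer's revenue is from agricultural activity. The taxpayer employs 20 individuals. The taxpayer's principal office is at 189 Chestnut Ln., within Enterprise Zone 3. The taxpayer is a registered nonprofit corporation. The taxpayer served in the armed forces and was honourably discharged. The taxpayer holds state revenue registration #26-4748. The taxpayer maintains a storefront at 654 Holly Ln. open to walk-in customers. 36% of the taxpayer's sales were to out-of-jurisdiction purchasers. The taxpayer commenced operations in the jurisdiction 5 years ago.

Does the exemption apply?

(i) returns current — fails.
(A) not (Schedule C activity) — satisfied.
(B) ≥40% agricultural — not met.
(C) in enterprise zone — satisfied.
(ii) = T AND F AND T = false.
(a): F OR F → false.
(b) ≤ 23 employees — satisfied.
(1): F AND T → false.
(a) nonprofit — met.
(b) state-registered — met.
(i) >40% out-of-jur. sales — fails.
(ii) not (veteran) — fails.
So (c) is not satisfied (F OR F).
(2): T AND T AND F → false.
So Overall is not satisfied (F OR F).
Exception (≥ 6 yrs in jurisdiction) — not satisfied.
Result: main false OR exception false → false.

No — not exempt.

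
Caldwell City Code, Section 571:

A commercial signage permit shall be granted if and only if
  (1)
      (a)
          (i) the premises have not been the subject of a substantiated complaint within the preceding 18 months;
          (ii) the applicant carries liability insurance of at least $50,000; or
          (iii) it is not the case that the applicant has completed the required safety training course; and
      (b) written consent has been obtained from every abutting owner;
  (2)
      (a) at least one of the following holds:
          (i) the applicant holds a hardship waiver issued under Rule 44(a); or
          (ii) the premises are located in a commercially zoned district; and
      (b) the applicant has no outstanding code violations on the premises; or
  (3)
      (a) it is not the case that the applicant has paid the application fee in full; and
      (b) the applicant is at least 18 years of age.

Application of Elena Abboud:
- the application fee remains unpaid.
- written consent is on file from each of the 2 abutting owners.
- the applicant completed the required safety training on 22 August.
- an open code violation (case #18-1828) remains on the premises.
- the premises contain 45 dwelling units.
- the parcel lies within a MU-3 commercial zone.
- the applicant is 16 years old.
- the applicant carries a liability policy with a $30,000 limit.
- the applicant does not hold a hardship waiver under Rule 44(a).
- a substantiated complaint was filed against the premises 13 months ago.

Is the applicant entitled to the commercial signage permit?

No — denied.

(i) no complaint in 18 mo. — fails.
(ii) insurance ≥ $50,000 — fails.
(iii) not (safety training) — not met.
So (a) is not satisfied (F OR F OR F).
(b) all abutters consent — satisfied.
So (1) is not satisfied (F AND T).
(i) hardship waiver — not met.
(ii) commercially zoned — holds.
(a) = F OR T = true.
(b) no code violations — not satisfied.
(2): T AND F → false.
(a) not (fee paid) — holds.
(b) age ≥ 18 — fails.
(3): T AND F → false.
So Overall is not satisfied (F OR F OR F).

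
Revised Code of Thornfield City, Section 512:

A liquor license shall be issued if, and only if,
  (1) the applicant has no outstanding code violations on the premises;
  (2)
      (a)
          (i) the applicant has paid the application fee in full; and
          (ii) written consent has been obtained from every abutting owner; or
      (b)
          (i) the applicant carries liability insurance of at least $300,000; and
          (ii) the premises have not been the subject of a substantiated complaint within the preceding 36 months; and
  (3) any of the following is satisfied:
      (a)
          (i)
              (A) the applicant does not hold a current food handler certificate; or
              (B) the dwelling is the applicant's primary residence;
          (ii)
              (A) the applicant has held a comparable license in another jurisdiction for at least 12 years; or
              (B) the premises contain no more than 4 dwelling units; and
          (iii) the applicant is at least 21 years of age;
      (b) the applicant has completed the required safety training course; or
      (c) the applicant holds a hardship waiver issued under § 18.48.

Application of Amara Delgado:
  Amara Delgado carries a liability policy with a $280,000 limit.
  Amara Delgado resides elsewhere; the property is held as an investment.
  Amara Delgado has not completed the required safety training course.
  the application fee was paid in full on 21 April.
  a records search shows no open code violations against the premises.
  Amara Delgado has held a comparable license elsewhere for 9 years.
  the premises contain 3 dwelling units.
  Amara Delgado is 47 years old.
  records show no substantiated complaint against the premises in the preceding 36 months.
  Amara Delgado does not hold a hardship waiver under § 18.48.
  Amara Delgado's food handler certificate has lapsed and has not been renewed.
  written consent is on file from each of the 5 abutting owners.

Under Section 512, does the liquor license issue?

(1) no code violations — holds.
(i) fee paid — holds.
(ii) all abutters consent — satisfied.
(a) = T AND T = true.
(i) insurance ≥ $300,000 — not met.
(ii) no complaint in 36 mo. — holds.
(b): F AND T → false.
So (2) is satisfied (T OR F).
(A) not (food handler cert.) — met.
(B) primary residence — fails.
So (i) is satisfied (T OR F).
(A) prior license ≥ 12 yr — not met.
(B) ≤ 4 units — satisfied.
(ii): F OR T → true.
(iii) age ≥ 21 — satisfied.
(a) = T AND T AND T = true.
(b) safety training — not satisfied.
(c) hardship waiver — fails.
(3): T OR F OR F → true.
Overall: T AND T AND T → true.

Yes — granted.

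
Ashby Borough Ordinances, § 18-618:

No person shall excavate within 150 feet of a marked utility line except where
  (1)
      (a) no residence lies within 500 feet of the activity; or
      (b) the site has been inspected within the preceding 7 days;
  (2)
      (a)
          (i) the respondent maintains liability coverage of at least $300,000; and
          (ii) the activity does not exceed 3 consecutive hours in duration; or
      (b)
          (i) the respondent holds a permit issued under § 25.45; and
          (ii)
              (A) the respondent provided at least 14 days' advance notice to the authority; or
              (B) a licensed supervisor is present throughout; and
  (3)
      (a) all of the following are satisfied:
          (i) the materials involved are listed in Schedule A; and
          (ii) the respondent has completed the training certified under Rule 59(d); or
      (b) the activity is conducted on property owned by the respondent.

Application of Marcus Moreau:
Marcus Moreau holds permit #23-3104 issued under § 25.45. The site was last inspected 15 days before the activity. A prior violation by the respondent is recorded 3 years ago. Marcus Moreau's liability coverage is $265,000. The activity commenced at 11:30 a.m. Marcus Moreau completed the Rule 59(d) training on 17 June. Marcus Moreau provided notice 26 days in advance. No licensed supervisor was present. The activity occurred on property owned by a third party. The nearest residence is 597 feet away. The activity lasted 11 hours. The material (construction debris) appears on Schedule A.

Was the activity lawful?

Yes — lawful.

(a) no residence in 500 ft — holds.
(b) site inspected — not satisfied.
(1) = T OR F = true.
(i) coverage ≥ $300,000 — not satisfied.
(ii) ≤ 3 hrs duration — fails.
(a) = F AND F = false.
(i) holds permit — met.
(A) ≥14 days' notice — holds.
(B) supervisor present — not met.
(ii): T OR F → true.
(b): T AND T → true.
(2): F OR T → true.
(i) Schedule A material — holds.
(ii) training certified — holds.
(a) = T AND T = true.
(b) own property — not satisfied.
(3): T OR F → true.
So Overall is satisfied (T AND T AND T).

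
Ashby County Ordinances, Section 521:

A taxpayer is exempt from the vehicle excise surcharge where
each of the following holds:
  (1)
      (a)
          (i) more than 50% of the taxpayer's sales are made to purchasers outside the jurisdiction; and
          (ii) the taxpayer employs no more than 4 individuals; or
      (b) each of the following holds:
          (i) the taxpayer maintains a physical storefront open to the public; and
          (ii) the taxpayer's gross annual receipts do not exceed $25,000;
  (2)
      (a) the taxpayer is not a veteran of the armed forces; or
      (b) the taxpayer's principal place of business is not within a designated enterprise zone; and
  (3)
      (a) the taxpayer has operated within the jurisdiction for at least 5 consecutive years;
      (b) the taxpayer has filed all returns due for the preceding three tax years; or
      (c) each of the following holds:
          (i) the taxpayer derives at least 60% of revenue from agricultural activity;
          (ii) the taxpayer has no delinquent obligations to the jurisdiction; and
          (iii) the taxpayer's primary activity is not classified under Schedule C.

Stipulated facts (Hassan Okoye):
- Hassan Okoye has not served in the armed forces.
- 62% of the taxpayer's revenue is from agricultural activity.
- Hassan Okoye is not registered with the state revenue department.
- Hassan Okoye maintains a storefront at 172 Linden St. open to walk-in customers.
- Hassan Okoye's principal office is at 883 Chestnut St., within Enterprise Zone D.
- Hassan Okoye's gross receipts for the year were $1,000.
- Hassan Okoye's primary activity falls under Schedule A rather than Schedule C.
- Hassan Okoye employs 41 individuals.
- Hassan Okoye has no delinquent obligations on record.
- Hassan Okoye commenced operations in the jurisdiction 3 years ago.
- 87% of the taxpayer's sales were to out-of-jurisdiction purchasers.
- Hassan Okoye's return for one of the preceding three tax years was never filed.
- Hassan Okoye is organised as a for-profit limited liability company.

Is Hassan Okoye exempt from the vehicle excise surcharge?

(i) >50% out-of-jur. sales — met.
(ii) ≤ 4 employees — not met.
(a): T AND F → false.
(i) has storefront — holds.
(ii) receipts ≤ $25,000 — holds.
(b) = T AND T = true.
(1): F OR T → true.
(a) not (veteran) — satisfied.
(b) not (in enterprise zone) — not met.
(2): T OR F → true.
(a) ≥ 5 yrs in jurisdiction — fails.
(b) returns current — not satisfied.
(i) ≥60% agricultural — holds.
(ii) no delinquency — met.
(iii) not (Schedule C activity) — satisfied.
So (c) is satisfied (T AND T AND T).
(3): F OR F OR T → true.
Overall: T AND T AND T → true.

Yes — exempt.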